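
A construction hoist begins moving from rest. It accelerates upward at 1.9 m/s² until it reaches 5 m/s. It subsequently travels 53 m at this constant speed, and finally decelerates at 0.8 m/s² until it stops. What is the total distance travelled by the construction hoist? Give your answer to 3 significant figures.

Phase 1 (accelerating): v₀ = 0 m/s, a = 1.9 m/s².
v = v₀ + at → t = (5 − 0) / 1.9 = 2.63 s
v² = v₀² + 2aΔx → Δx = (5² − 0²)/(2·1.9) = 6.58 m

Phase 2 (constant speed): v₀ = 5.00 m/s, a = 0 m/s².
Constant speed: t = d/v = 53/5.00 = 10.6 s

Phase 3 (decelerating): v₀ = 5.00 m/s, a = -0.8 m/s².
v = v₀ + at → t = (0 − 5.00) / -0.8 = 6.25 s
v² = v₀² + 2aΔx → Δx = (0² − 5.00²)/(2·-0.8) = 15.6 m
Total distance = 6.58 + 53.0 + 15.6 = 75.2 m

75.2 m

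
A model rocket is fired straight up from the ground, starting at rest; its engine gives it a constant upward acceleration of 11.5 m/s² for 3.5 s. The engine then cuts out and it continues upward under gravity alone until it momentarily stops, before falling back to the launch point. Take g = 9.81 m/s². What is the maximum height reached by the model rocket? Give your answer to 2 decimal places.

Phase 1 (powered ascent): v₀ = 0 m/s, a = 11.5 m/s².
v = v₀ + at = 0 + (11.5)(3.5) = 40.2 m/s
Δx = v₀t + ½at² = 0·3.5 + 0.5·11.5·3.5² = 70.4 m

Phase 2 (coasting upward): v₀ = 40.2 m/s, a = -9.81 m/s².
v = v₀ + at → t = (0 − 40.2) / -9.81 = 4.10 s
v² = v₀² + 2aΔx → Δx = (0² − 40.2²)/(2·-9.81) = 82.6 m
Maximum height = 70.4 + 82.6 = 153 m

153.01 m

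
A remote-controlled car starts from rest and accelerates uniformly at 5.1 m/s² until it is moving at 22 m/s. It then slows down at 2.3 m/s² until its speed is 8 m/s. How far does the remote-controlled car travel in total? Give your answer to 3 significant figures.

Phase 1 (accelerating): v₀ = 0 m/s, a = 5.1 m/s².
v = v₀ + at → t = (22 − 0) / 5.1 = 4.31 s
v² = v₀² + 2aΔx → Δx = (22² − 0²)/(2·5.1) = 47.5 m

Phase 2 (decelerating): v₀ = 22.0 m/s, a = -2.3 m/s².
v = v₀ + at → t = (8 − 22.0) / -2.3 = 6.09 s
v² = v₀² + 2aΔx → Δx = (8² − 22.0²)/(2·-2.3) = 91.3 m
Total distance = 47.5 + 91.3 = 139 m

139 m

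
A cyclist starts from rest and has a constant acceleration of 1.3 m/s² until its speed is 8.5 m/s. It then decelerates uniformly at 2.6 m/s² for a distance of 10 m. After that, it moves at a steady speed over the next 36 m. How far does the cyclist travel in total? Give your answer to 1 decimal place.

73.8 m

Phase 1 (accelerating): v₀ = 0 m/s, a = 1.3 m/s².
v = v₀ + at → t = (8.5 − 0) / 1.3 = 6.54 s
v² = v₀² + 2aΔx → Δx = (8.5² − 0²)/(2·1.3) = 27.8 m

Phase 2 (decelerating): v₀ = 8.50 m/s, a = -2.6 m/s².
v² = v₀² + 2aΔx = 8.50² + 2·-2.6·10 = 20.2 → v = 4.50 m/s
t = (v − v₀)/a = (4.50 − 8.50)/-2.6 = 1.54 s

Phase 3 (constant speed): v₀ = 4.50 m/s, a = 0 m/s².
Constant speed: t = d/v = 36/4.50 = 8.00 s
Total distance = 27.8 + 10.0 + 36.0 = 73.8 m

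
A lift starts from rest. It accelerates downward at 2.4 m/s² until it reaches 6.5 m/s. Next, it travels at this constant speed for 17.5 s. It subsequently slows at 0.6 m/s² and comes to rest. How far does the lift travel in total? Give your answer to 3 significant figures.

Phase 1 (accelerating): v₀ = 0 m/s, a = 2.4 m/s².
v = v₀ + at → t = (6.5 − 0) / 2.4 = 2.71 s
v² = v₀² + 2aΔx → Δx = (6.5² − 0²)/(2·2.4) = 8.80 m

Phase 2 (constant speed): v₀ = 6.50 m/s, a = 0 m/s².
v = v₀ + at = 6.50 + (0)(17.5) = 6.50 m/s
Δx = v₀t + ½at² = 6.50·17.5 + 0.5·0·17.5² = 114 m

Phase 3 (decelerating): v₀ = 6.50 m/s, a = -0.6 m/s².
v = v₀ + at → t = (0 − 6.50) / -0.6 = 10.8 s
v² = v₀² + 2aΔx → Δx = (0² − 6.50²)/(2·-0.6) = 35.2 m
Total distance = 8.80 + 114 + 35.2 = 158 m

158 m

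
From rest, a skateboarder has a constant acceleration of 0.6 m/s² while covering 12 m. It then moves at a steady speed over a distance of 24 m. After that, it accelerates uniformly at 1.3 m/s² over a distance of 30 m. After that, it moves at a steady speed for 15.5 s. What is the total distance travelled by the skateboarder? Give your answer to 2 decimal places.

Phase 1 (accelerating): v₀ = 0 m/s, a = 0.6 m/s².
v² = v₀² + 2aΔx = 0² + 2·0.6·12 = 14.4 → v = 3.79 m/s
t = (v − v₀)/a = (3.79 − 0)/0.6 = 6.32 s

Phase 2 (constant speed): v₀ = 3.79 m/s, a = 0 m/s².
Constant speed: t = d/v = 24/3.79 = 6.32 s

Phase 3 (accelerating): v₀ = 3.79 m/s, a = 1.3 m/s².
v² = v₀² + 2aΔx = 3.79² + 2·1.3·30 = 92.4 → v = 9.61 m/s
t = (v − v₀)/a = (9.61 − 3.79)/1.3 = 4.48 s

Phase 4 (constant speed): v₀ = 9.61 m/s, a = 0 m/s².
v = v₀ + at = 9.61 + (0)(15.5) = 9.61 m/s
Δx = v₀t + ½at² = 9.61·15.5 + 0.5·0·15.5² = 149 m
Total distance = 12.0 + 24.0 + 30.0 + 149 = 215 m

214.99 m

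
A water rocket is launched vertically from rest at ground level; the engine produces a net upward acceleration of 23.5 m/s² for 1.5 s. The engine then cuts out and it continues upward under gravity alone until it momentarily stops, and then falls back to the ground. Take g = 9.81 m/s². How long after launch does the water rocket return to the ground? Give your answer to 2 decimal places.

Phase 1 (powered ascent): v₀ = 0 m/s, a = 23.5 m/s².
v = v₀ + at = 0 + (23.5)(1.5) = 35.2 m/s
Δx = v₀t + ½at² = 0·1.5 + 0.5·23.5·1.5² = 26.4 m

Phase 2 (coasting upward): v₀ = 35.2 m/s, a = -9.81 m/s².
v = v₀ + at → t = (0 − 35.2) / -9.81 = 3.59 s
v² = v₀² + 2aΔx → Δx = (0² − 35.2²)/(2·-9.81) = 63.3 m

Phase 3 (free fall): v₀ = 0 m/s, a = -9.81 m/s².
Falls 89.8 m from rest: t = √(2·89.8/9.81) = 4.28 s; v = g·t = 42.0 m/s.
Total time = 1.50 + 3.59 + 4.28 = 9.37 s

9.37 s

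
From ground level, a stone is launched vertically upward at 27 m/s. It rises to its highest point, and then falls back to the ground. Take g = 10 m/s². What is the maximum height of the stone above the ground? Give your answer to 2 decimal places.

36.45 m

Phase 1 (rising): v₀ = 27.0 m/s, a = -10 m/s².
v = v₀ + at → t = (0 − 27.0) / -10 = 2.70 s
v² = v₀² + 2aΔx → Δx = (0² − 27.0²)/(2·-10) = 36.5 m
Maximum height = 36.5 m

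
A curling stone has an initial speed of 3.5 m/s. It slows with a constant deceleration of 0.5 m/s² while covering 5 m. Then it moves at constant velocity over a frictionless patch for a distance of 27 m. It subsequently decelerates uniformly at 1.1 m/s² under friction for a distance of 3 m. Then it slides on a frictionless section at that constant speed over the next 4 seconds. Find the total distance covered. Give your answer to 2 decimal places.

38.22 m

Phase 1 (decelerating): v₀ = 3.50 m/s, a = -0.5 m/s².
v² = v₀² + 2aΔx = 3.50² + 2·-0.5·5 = 7.25 → v = 2.69 m/s
t = (v − v₀)/a = (2.69 − 3.50)/-0.5 = 1.61 s

Phase 2 (constant speed): v₀ = 2.69 m/s, a = 0 m/s².
Constant speed: t = d/v = 27/2.69 = 10.0 s

Phase 3 (decelerating): v₀ = 2.69 m/s, a = -1.1 m/s².
v² = v₀² + 2aΔx = 2.69² + 2·-1.1·3 = 0.650 → v = 0.806 m/s
t = (v − v₀)/a = (0.806 − 2.69)/-1.1 = 1.71 s

Phase 4 (constant speed): v₀ = 0.806 m/s, a = 0 m/s².
v = v₀ + at = 0.806 + (0)(4) = 0.806 m/s
Δx = v₀t + ½at² = 0.806·4 + 0.5·0·4² = 3.22 m
Total distance = 5.00 + 27.0 + 3.00 + 3.22 = 38.2 m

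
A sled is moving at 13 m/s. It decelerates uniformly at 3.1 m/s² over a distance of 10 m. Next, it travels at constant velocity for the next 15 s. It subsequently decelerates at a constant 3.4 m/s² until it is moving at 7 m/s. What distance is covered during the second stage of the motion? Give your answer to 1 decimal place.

155.2 m

Phase 1 (decelerating): v₀ = 13.0 m/s, a = -3.1 m/s².
v² = v₀² + 2aΔx = 13.0² + 2·-3.1·10 = 107 → v = 10.3 m/s
t = (v − v₀)/a = (10.3 − 13.0)/-3.1 = 0.857 s

Phase 2 (constant speed): v₀ = 10.3 m/s, a = 0 m/s².
v = v₀ + at = 10.3 + (0)(15) = 10.3 m/s
Δx = v₀t + ½at² = 10.3·15 + 0.5·0·15² = 155 m
Distance in phase 2 = 155 m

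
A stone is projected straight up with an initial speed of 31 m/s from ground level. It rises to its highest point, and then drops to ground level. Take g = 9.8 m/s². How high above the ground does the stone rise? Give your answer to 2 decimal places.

49.03 m

Phase 1 (rising): v₀ = 31.0 m/s, a = -9.8 m/s².
v = v₀ + at → t = (0 − 31.0) / -9.8 = 3.16 s
v² = v₀² + 2aΔx → Δx = (0² − 31.0²)/(2·-9.8) = 49.0 m
Maximum height = 49.0 m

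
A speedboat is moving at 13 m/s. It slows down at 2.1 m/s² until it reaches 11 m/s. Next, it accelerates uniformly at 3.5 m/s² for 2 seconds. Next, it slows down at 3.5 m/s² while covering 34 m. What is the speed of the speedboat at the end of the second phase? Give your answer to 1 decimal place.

Phase 1 (decelerating): v₀ = 13.0 m/s, a = -2.1 m/s².
v = v₀ + at → t = (11 − 13.0) / -2.1 = 0.952 s
v² = v₀² + 2aΔx → Δx = (11² − 13.0²)/(2·-2.1) = 11.4 m

Phase 2 (accelerating): v₀ = 11.0 m/s, a = 3.5 m/s².
v = v₀ + at = 11.0 + (3.5)(2) = 18.0 m/s
Δx = v₀t + ½at² = 11.0·2 + 0.5·3.5·2² = 29.0 m
Speed at end of phase 2 = 18.0 m/s

18.0 m/s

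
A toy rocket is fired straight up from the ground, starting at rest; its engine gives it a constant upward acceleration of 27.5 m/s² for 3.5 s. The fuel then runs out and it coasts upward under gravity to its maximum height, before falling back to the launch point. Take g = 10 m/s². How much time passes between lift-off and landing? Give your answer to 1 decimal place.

Phase 1 (powered ascent): v₀ = 0 m/s, a = 27.5 m/s².
v = v₀ + at = 0 + (27.5)(3.5) = 96.2 m/s
Δx = v₀t + ½at² = 0·3.5 + 0.5·27.5·3.5² = 168 m

Phase 2 (coasting upward): v₀ = 96.2 m/s, a = -10 m/s².
v = v₀ + at → t = (0 − 96.2) / -10 = 9.62 s
v² = v₀² + 2aΔx → Δx = (0² − 96.2²)/(2·-10) = 463 m

Phase 3 (free fall): v₀ = 0 m/s, a = -10 m/s².
Falls 632 m from rest: t = √(2·632/10) = 11.2 s; v = g·t = 112 m/s.
Total time = 3.50 + 9.62 + 11.2 = 24.4 s

24.4 s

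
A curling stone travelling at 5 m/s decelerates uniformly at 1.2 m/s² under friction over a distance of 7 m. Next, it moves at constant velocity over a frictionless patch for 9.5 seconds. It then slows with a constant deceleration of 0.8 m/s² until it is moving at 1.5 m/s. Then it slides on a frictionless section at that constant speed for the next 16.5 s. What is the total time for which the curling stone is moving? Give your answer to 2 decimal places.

29.48 s

Phase 1 (decelerating): v₀ = 5.00 m/s, a = -1.2 m/s².
v² = v₀² + 2aΔx = 5.00² + 2·-1.2·7 = 8.20 → v = 2.86 m/s
t = (v − v₀)/a = (2.86 − 5.00)/-1.2 = 1.78 s

Phase 2 (constant speed): v₀ = 2.86 m/s, a = 0 m/s².
v = v₀ + at = 2.86 + (0)(9.5) = 2.86 m/s
Δx = v₀t + ½at² = 2.86·9.5 + 0.5·0·9.5² = 27.2 m

Phase 3 (decelerating): v₀ = 2.86 m/s, a = -0.8 m/s².
v = v₀ + at → t = (1.5 − 2.86) / -0.8 = 1.70 s
v² = v₀² + 2aΔx → Δx = (1.5² − 2.86²)/(2·-0.8) = 3.72 m

Phase 4 (constant speed): v₀ = 1.50 m/s, a = 0 m/s².
v = v₀ + at = 1.50 + (0)(16.5) = 1.50 m/s
Δx = v₀t + ½at² = 1.50·16.5 + 0.5·0·16.5² = 24.8 m
Total time = 1.78 + 9.50 + 1.70 + 16.5 = 29.5 s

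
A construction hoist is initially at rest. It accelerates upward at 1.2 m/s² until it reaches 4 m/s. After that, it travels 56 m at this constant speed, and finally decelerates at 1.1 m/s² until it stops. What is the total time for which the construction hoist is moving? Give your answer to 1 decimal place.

Phase 1 (accelerating): v₀ = 0 m/s, a = 1.2 m/s².
v = v₀ + at → t = (4 − 0) / 1.2 = 3.33 s
v² = v₀² + 2aΔx → Δx = (4² − 0²)/(2·1.2) = 6.67 m

Phase 2 (constant speed): v₀ = 4.00 m/s, a = 0 m/s².
Constant speed: t = d/v = 56/4.00 = 14.0 s

Phase 3 (decelerating): v₀ = 4.00 m/s, a = -1.1 m/s².
v = v₀ + at → t = (0 − 4.00) / -1.1 = 3.64 s
v² = v₀² + 2aΔx → Δx = (0² − 4.00²)/(2·-1.1) = 7.27 m
Total time = 3.33 + 14.0 + 3.64 = 21.0 s

21.0 s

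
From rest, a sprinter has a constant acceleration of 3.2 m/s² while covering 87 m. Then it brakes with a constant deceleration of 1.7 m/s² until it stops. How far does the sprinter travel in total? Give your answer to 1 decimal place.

250.8 m

Phase 1 (accelerating): v₀ = 0 m/s, a = 3.2 m/s².
v² = v₀² + 2aΔx = 0² + 2·3.2·87 = 557 → v = 23.6 m/s
t = (v − v₀)/a = (23.6 − 0)/3.2 = 7.37 s

Phase 2 (decelerating): v₀ = 23.6 m/s, a = -1.7 m/s².
v = v₀ + at → t = (0 − 23.6) / -1.7 = 13.9 s
v² = v₀² + 2aΔx → Δx = (0² − 23.6²)/(2·-1.7) = 164 m
Total distance = 87.0 + 164 = 251 m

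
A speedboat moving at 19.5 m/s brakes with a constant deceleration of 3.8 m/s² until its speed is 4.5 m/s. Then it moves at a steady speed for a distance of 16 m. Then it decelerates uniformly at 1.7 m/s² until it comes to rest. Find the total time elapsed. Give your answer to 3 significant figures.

10.1 s

Phase 1 (decelerating): v₀ = 19.5 m/s, a = -3.8 m/s².
v = v₀ + at → t = (4.5 − 19.5) / -3.8 = 3.95 s
v² = v₀² + 2aΔx → Δx = (4.5² − 19.5²)/(2·-3.8) = 47.4 m

Phase 2 (constant speed): v₀ = 4.50 m/s, a = 0 m/s².
Constant speed: t = d/v = 16/4.50 = 3.56 s

Phase 3 (decelerating): v₀ = 4.50 m/s, a = -1.7 m/s².
v = v₀ + at → t = (0 − 4.50) / -1.7 = 2.65 s
v² = v₀² + 2aΔx → Δx = (0² − 4.50²)/(2·-1.7) = 5.96 m
Total time = 3.95 + 3.56 + 2.65 = 10.1 s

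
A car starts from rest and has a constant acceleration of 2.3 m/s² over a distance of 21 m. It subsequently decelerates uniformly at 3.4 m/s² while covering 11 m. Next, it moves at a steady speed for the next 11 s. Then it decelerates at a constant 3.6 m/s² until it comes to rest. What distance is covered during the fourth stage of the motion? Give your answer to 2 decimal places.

Phase 1 (accelerating): v₀ = 0 m/s, a = 2.3 m/s².
v² = v₀² + 2aΔx = 0² + 2·2.3·21 = 96.6 → v = 9.83 m/s
t = (v − v₀)/a = (9.83 − 0)/2.3 = 4.27 s

Phase 2 (decelerating): v₀ = 9.83 m/s, a = -3.4 m/s².
v² = v₀² + 2aΔx = 9.83² + 2·-3.4·11 = 21.8 → v = 4.67 m/s
t = (v − v₀)/a = (4.67 − 9.83)/-3.4 = 1.52 s

Phase 3 (constant speed): v₀ = 4.67 m/s, a = 0 m/s².
v = v₀ + at = 4.67 + (0)(11) = 4.67 m/s
Δx = v₀t + ½at² = 4.67·11 + 0.5·0·11² = 51.4 m

Phase 4 (decelerating): v₀ = 4.67 m/s, a = -3.6 m/s².
v = v₀ + at → t = (0 − 4.67) / -3.6 = 1.30 s
v² = v₀² + 2aΔx → Δx = (0² − 4.67²)/(2·-3.6) = 3.03 m
Distance in phase 4 = 3.03 m

3.03 m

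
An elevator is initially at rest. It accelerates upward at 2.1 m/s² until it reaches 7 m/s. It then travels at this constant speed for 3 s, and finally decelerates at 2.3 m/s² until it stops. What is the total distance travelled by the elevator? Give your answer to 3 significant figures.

43.3 m

Phase 1 (accelerating): v₀ = 0 m/s, a = 2.1 m/s².
v = v₀ + at → t = (7 − 0) / 2.1 = 3.33 s
v² = v₀² + 2aΔx → Δx = (7² − 0²)/(2·2.1) = 11.7 m

Phase 2 (constant speed): v₀ = 7.00 m/s, a = 0 m/s².
v = v₀ + at = 7.00 + (0)(3) = 7.00 m/s
Δx = v₀t + ½at² = 7.00·3 + 0.5·0·3² = 21.0 m

Phase 3 (decelerating): v₀ = 7.00 m/s, a = -2.3 m/s².
v = v₀ + at → t = (0 − 7.00) / -2.3 = 3.04 s
v² = v₀² + 2aΔx → Δx = (0² − 7.00²)/(2·-2.3) = 10.7 m
Total distance = 11.7 + 21.0 + 10.7 = 43.3 m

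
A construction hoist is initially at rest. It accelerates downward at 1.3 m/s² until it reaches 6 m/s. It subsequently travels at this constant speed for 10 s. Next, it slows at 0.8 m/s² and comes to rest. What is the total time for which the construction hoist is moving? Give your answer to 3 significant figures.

Phase 1 (accelerating): v₀ = 0 m/s, a = 1.3 m/s².
v = v₀ + at → t = (6 − 0) / 1.3 = 4.62 s
v² = v₀² + 2aΔx → Δx = (6² − 0²)/(2·1.3) = 13.8 m

Phase 2 (constant speed): v₀ = 6.00 m/s, a = 0 m/s².
v = v₀ + at = 6.00 + (0)(10) = 6.00 m/s
Δx = v₀t + ½at² = 6.00·10 + 0.5·0·10² = 60.0 m

Phase 3 (decelerating): v₀ = 6.00 m/s, a = -0.8 m/s².
v = v₀ + at → t = (0 − 6.00) / -0.8 = 7.50 s
v² = v₀² + 2aΔx → Δx = (0² − 6.00²)/(2·-0.8) = 22.5 m
Total time = 4.62 + 10.0 + 7.50 = 22.1 s

22.1 s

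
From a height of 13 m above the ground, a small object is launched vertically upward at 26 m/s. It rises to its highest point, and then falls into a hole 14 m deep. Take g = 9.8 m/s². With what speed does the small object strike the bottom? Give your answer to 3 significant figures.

34.7 m/s

Phase 1 (rising): v₀ = 26.0 m/s, a = -9.8 m/s².
v = v₀ + at → t = (0 − 26.0) / -9.8 = 2.65 s
v² = v₀² + 2aΔx → Δx = (0² − 26.0²)/(2·-9.8) = 34.5 m

Phase 2 (falling): v₀ = 0 m/s, a = -9.8 m/s².
Falls 61.5 m from rest: t = √(2·61.5/9.8) = 3.54 s; v = g·t = 34.7 m/s.
Final speed = 34.7 m/s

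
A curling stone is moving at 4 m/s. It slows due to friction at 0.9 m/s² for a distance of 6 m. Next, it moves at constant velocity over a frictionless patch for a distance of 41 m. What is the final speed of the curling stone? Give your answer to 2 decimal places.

2.28 m/s

Phase 1 (decelerating): v₀ = 4.00 m/s, a = -0.9 m/s².
v² = v₀² + 2aΔx = 4.00² + 2·-0.9·6 = 5.20 → v = 2.28 m/s
t = (v − v₀)/a = (2.28 − 4.00)/-0.9 = 1.91 s

Phase 2 (constant speed): v₀ = 2.28 m/s, a = 0 m/s².
Constant speed: t = d/v = 41/2.28 = 18.0 s
Final speed = 2.28 m/s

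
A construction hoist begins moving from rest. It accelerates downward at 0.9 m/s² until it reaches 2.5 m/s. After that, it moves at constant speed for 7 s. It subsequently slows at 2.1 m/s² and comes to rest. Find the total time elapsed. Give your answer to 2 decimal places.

Phase 1 (accelerating): v₀ = 0 m/s, a = 0.9 m/s².
v = v₀ + at → t = (2.5 − 0) / 0.9 = 2.78 s
v² = v₀² + 2aΔx → Δx = (2.5² − 0²)/(2·0.9) = 3.47 m

Phase 2 (constant speed): v₀ = 2.50 m/s, a = 0 m/s².
v = v₀ + at = 2.50 + (0)(7) = 2.50 m/s
Δx = v₀t + ½at² = 2.50·7 + 0.5·0·7² = 17.5 m

Phase 3 (decelerating): v₀ = 2.50 m/s, a = -2.1 m/s².
v = v₀ + at → t = (0 − 2.50) / -2.1 = 1.19 s
v² = v₀² + 2aΔx → Δx = (0² − 2.50²)/(2·-2.1) = 1.49 m
Total time = 2.78 + 7.00 + 1.19 = 11.0 s

10.97 s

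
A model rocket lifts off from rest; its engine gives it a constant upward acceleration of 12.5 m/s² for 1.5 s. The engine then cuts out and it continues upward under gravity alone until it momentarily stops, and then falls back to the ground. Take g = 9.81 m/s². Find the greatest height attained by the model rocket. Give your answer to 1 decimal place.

Phase 1 (powered ascent): v₀ = 0 m/s, a = 12.5 m/s².
v = v₀ + at = 0 + (12.5)(1.5) = 18.8 m/s
Δx = v₀t + ½at² = 0·1.5 + 0.5·12.5·1.5² = 14.1 m

Phase 2 (coasting upward): v₀ = 18.8 m/s, a = -9.81 m/s².
v = v₀ + at → t = (0 − 18.8) / -9.81 = 1.91 s
v² = v₀² + 2aΔx → Δx = (0² − 18.8²)/(2·-9.81) = 17.9 m
Maximum height = 14.1 + 17.9 = 32.0 m

32.0 m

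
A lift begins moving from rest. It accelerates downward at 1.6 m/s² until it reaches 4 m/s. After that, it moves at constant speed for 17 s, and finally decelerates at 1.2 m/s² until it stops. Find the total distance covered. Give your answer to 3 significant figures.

Phase 1 (accelerating): v₀ = 0 m/s, a = 1.6 m/s².
v = v₀ + at → t = (4 − 0) / 1.6 = 2.50 s
v² = v₀² + 2aΔx → Δx = (4² − 0²)/(2·1.6) = 5.00 m

Phase 2 (constant speed): v₀ = 4.00 m/s, a = 0 m/s².
v = v₀ + at = 4.00 + (0)(17) = 4.00 m/s
Δx = v₀t + ½at² = 4.00·17 + 0.5·0·17² = 68.0 m

Phase 3 (decelerating): v₀ = 4.00 m/s, a = -1.2 m/s².
v = v₀ + at → t = (0 − 4.00) / -1.2 = 3.33 s
v² = v₀² + 2aΔx → Δx = (0² − 4.00²)/(2·-1.2) = 6.67 m
Total distance = 5.00 + 68.0 + 6.67 = 79.7 m

79.7 m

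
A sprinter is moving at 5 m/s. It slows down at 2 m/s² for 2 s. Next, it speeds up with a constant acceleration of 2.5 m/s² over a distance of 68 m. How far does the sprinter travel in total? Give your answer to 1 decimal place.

Phase 1 (decelerating): v₀ = 5.00 m/s, a = -2 m/s².
v = v₀ + at = 5.00 + (-2)(2) = 1.00 m/s
Δx = v₀t + ½at² = 5.00·2 + 0.5·-2·2² = 6.00 m

Phase 2 (accelerating): v₀ = 1.00 m/s, a = 2.5 m/s².
v² = v₀² + 2aΔx = 1.00² + 2·2.5·68 = 341 → v = 18.5 m/s
t = (v − v₀)/a = (18.5 − 1.00)/2.5 = 6.99 s
Total distance = 6.00 + 68.0 = 74.0 m

74.0 m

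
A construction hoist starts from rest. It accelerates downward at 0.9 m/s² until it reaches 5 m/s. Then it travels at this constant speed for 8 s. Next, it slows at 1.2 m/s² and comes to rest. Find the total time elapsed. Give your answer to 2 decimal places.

Phase 1 (accelerating): v₀ = 0 m/s, a = 0.9 m/s².
v = v₀ + at → t = (5 − 0) / 0.9 = 5.56 s
v² = v₀² + 2aΔx → Δx = (5² − 0²)/(2·0.9) = 13.9 m

Phase 2 (constant speed): v₀ = 5.00 m/s, a = 0 m/s².
v = v₀ + at = 5.00 + (0)(8) = 5.00 m/s
Δx = v₀t + ½at² = 5.00·8 + 0.5·0·8² = 40.0 m

Phase 3 (decelerating): v₀ = 5.00 m/s, a = -1.2 m/s².
v = v₀ + at → t = (0 − 5.00) / -1.2 = 4.17 s
v² = v₀² + 2aΔx → Δx = (0² − 5.00²)/(2·-1.2) = 10.4 m
Total time = 5.56 + 8.00 + 4.17 = 17.7 s

17.72 s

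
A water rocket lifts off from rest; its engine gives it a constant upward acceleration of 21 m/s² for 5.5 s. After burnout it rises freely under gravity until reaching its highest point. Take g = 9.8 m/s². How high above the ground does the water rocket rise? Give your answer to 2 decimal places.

998.25 m

Phase 1 (powered ascent): v₀ = 0 m/s, a = 21 m/s².
v = v₀ + at = 0 + (21)(5.5) = 116 m/s
Δx = v₀t + ½at² = 0·5.5 + 0.5·21·5.5² = 318 m

Phase 2 (coasting upward): v₀ = 116 m/s, a = -9.8 m/s².
v = v₀ + at → t = (0 − 116) / -9.8 = 11.8 s
v² = v₀² + 2aΔx → Δx = (0² − 116²)/(2·-9.8) = 681 m
Maximum height = 318 + 681 = 998 m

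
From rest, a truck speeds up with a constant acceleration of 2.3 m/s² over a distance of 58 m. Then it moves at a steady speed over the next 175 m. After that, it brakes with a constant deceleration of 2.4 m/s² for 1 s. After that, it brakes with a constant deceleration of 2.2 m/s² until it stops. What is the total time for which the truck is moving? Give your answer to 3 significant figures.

25.1 s

Phase 1 (accelerating): v₀ = 0 m/s, a = 2.3 m/s².
v² = v₀² + 2aΔx = 0² + 2·2.3·58 = 267 → v = 16.3 m/s
t = (v − v₀)/a = (16.3 − 0)/2.3 = 7.10 s

Phase 2 (constant speed): v₀ = 16.3 m/s, a = 0 m/s².
Constant speed: t = d/v = 175/16.3 = 10.7 s

Phase 3 (decelerating): v₀ = 16.3 m/s, a = -2.4 m/s².
v = v₀ + at = 16.3 + (-2.4)(1) = 13.9 m/s
Δx = v₀t + ½at² = 16.3·1 + 0.5·-2.4·1² = 15.1 m

Phase 4 (decelerating): v₀ = 13.9 m/s, a = -2.2 m/s².
v = v₀ + at → t = (0 − 13.9) / -2.2 = 6.33 s
v² = v₀² + 2aΔx → Δx = (0² − 13.9²)/(2·-2.2) = 44.1 m
Total time = 7.10 + 10.7 + 1.00 + 6.33 = 25.1 s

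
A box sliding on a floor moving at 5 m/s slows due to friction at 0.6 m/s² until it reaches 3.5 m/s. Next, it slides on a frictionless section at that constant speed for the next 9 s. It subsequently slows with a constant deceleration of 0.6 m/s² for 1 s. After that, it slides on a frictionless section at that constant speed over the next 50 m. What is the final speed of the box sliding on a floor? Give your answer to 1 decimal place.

2.9 m/s

Phase 1 (decelerating): v₀ = 5.00 m/s, a = -0.6 m/s².
v = v₀ + at → t = (3.5 − 5.00) / -0.6 = 2.50 s
v² = v₀² + 2aΔx → Δx = (3.5² − 5.00²)/(2·-0.6) = 10.6 m

Phase 2 (constant speed): v₀ = 3.50 m/s, a = 0 m/s².
v = v₀ + at = 3.50 + (0)(9) = 3.50 m/s
Δx = v₀t + ½at² = 3.50·9 + 0.5·0·9² = 31.5 m

Phase 3 (decelerating): v₀ = 3.50 m/s, a = -0.6 m/s².
v = v₀ + at = 3.50 + (-0.6)(1) = 2.90 m/s
Δx = v₀t + ½at² = 3.50·1 + 0.5·-0.6·1² = 3.20 m

Phase 4 (constant speed): v₀ = 2.90 m/s, a = 0 m/s².
Constant speed: t = d/v = 50/2.90 = 17.2 s
Final speed = 2.90 m/s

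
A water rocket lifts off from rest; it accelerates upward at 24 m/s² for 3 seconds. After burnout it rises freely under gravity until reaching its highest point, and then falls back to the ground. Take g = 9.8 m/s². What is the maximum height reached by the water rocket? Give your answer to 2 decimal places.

Phase 1 (powered ascent): v₀ = 0 m/s, a = 24 m/s².
v = v₀ + at = 0 + (24)(3) = 72.0 m/s
Δx = v₀t + ½at² = 0·3 + 0.5·24·3² = 108 m

Phase 2 (coasting upward): v₀ = 72.0 m/s, a = -9.8 m/s².
v = v₀ + at → t = (0 − 72.0) / -9.8 = 7.35 s
v² = v₀² + 2aΔx → Δx = (0² − 72.0²)/(2·-9.8) = 264 m
Maximum height = 108 + 264 = 372 m

372.49 m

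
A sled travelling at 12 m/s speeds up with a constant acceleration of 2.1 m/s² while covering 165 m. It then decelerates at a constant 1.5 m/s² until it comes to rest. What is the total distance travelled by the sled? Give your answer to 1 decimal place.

Phase 1 (accelerating): v₀ = 12.0 m/s, a = 2.1 m/s².
v² = v₀² + 2aΔx = 12.0² + 2·2.1·165 = 837 → v = 28.9 m/s
t = (v − v₀)/a = (28.9 − 12.0)/2.1 = 8.06 s

Phase 2 (decelerating): v₀ = 28.9 m/s, a = -1.5 m/s².
v = v₀ + at → t = (0 − 28.9) / -1.5 = 19.3 s
v² = v₀² + 2aΔx → Δx = (0² − 28.9²)/(2·-1.5) = 279 m
Total distance = 165 + 279 = 444 m

444.0 m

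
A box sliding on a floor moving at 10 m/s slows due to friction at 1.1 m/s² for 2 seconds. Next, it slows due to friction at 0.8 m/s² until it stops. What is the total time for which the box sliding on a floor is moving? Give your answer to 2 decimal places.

Phase 1 (decelerating): v₀ = 10.0 m/s, a = -1.1 m/s².
v = v₀ + at = 10.0 + (-1.1)(2) = 7.80 m/s
Δx = v₀t + ½at² = 10.0·2 + 0.5·-1.1·2² = 17.8 m

Phase 2 (decelerating): v₀ = 7.80 m/s, a = -0.8 m/s².
v = v₀ + at → t = (0 − 7.80) / -0.8 = 9.75 s
v² = v₀² + 2aΔx → Δx = (0² − 7.80²)/(2·-0.8) = 38.0 m
Total time = 2.00 + 9.75 = 11.8 s

11.75 s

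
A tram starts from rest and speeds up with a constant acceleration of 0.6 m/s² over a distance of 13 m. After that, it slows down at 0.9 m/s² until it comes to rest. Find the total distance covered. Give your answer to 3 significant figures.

Phase 1 (accelerating): v₀ = 0 m/s, a = 0.6 m/s².
v² = v₀² + 2aΔx = 0² + 2·0.6·13 = 15.6 → v = 3.95 m/s
t = (v − v₀)/a = (3.95 − 0)/0.6 = 6.58 s

Phase 2 (decelerating): v₀ = 3.95 m/s, a = -0.9 m/s².
v = v₀ + at → t = (0 − 3.95) / -0.9 = 4.39 s
v² = v₀² + 2aΔx → Δx = (0² − 3.95²)/(2·-0.9) = 8.67 m
Total distance = 13.0 + 8.67 = 21.7 m

21.7 m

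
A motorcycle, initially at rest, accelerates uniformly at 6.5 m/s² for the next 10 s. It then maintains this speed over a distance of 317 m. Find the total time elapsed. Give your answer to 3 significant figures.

14.9 s

Phase 1 (accelerating): v₀ = 0 m/s, a = 6.5 m/s².
v = v₀ + at = 0 + (6.5)(10) = 65.0 m/s
Δx = v₀t + ½at² = 0·10 + 0.5·6.5·10² = 325 m

Phase 2 (constant speed): v₀ = 65.0 m/s, a = 0 m/s².
Constant speed: t = d/v = 317/65.0 = 4.88 s
Total time = 10.0 + 4.88 = 14.9 s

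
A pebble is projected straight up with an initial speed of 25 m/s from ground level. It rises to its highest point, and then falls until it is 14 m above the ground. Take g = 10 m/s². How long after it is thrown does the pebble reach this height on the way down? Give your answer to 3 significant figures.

4.36 s

Phase 1 (rising): v₀ = 25.0 m/s, a = -10 m/s².
v = v₀ + at → t = (0 − 25.0) / -10 = 2.50 s
v² = v₀² + 2aΔx → Δx = (0² − 25.0²)/(2·-10) = 31.2 m

Phase 2 (falling): v₀ = 0 m/s, a = -10 m/s².
Falls 17.2 m from rest: t = √(2·17.2/10) = 1.86 s; v = g·t = 18.6 m/s.
Total time = 2.50 + 1.86 = 4.36 s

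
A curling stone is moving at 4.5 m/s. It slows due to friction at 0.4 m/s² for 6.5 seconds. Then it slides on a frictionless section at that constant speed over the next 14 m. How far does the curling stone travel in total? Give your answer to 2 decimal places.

34.80 m

Phase 1 (decelerating): v₀ = 4.50 m/s, a = -0.4 m/s².
v = v₀ + at = 4.50 + (-0.4)(6.5) = 1.90 m/s
Δx = v₀t + ½at² = 4.50·6.5 + 0.5·-0.4·6.5² = 20.8 m

Phase 2 (constant speed): v₀ = 1.90 m/s, a = 0 m/s².
Constant speed: t = d/v = 14/1.90 = 7.37 s
Total distance = 20.8 + 14.0 = 34.8 m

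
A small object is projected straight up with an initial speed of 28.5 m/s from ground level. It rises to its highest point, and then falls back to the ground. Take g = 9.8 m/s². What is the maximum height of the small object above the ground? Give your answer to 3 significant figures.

41.4 m

Phase 1 (rising): v₀ = 28.5 m/s, a = -9.8 m/s².
v = v₀ + at → t = (0 − 28.5) / -9.8 = 2.91 s
v² = v₀² + 2aΔx → Δx = (0² − 28.5²)/(2·-9.8) = 41.4 m
Maximum height = 41.4 m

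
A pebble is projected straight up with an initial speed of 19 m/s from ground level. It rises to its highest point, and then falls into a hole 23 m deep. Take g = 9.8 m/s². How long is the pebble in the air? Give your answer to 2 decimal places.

Phase 1 (rising): v₀ = 19.0 m/s, a = -9.8 m/s².
v = v₀ + at → t = (0 − 19.0) / -9.8 = 1.94 s
v² = v₀² + 2aΔx → Δx = (0² − 19.0²)/(2·-9.8) = 18.4 m

Phase 2 (falling): v₀ = 0 m/s, a = -9.8 m/s².
Falls 41.4 m from rest: t = √(2·41.4/9.8) = 2.91 s; v = g·t = 28.5 m/s.
Total time = 1.94 + 2.91 = 4.85 s

4.85 s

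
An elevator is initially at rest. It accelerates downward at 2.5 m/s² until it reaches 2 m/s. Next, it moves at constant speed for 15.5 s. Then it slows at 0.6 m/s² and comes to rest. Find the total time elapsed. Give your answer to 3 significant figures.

Phase 1 (accelerating): v₀ = 0 m/s, a = 2.5 m/s².
v = v₀ + at → t = (2 − 0) / 2.5 = 0.800 s
v² = v₀² + 2aΔx → Δx = (2² − 0²)/(2·2.5) = 0.800 m

Phase 2 (constant speed): v₀ = 2.00 m/s, a = 0 m/s².
v = v₀ + at = 2.00 + (0)(15.5) = 2.00 m/s
Δx = v₀t + ½at² = 2.00·15.5 + 0.5·0·15.5² = 31.0 m

Phase 3 (decelerating): v₀ = 2.00 m/s, a = -0.6 m/s².
v = v₀ + at → t = (0 − 2.00) / -0.6 = 3.33 s
v² = v₀² + 2aΔx → Δx = (0² − 2.00²)/(2·-0.6) = 3.33 m
Total time = 0.800 + 15.5 + 3.33 = 19.6 s

19.6 s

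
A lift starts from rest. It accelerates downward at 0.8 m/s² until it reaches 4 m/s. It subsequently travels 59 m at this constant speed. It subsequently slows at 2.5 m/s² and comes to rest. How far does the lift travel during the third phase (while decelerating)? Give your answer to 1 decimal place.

3.2 m

Phase 1 (accelerating): v₀ = 0 m/s, a = 0.8 m/s².
v = v₀ + at → t = (4 − 0) / 0.8 = 5.00 s
v² = v₀² + 2aΔx → Δx = (4² − 0²)/(2·0.8) = 10.0 m

Phase 2 (constant speed): v₀ = 4.00 m/s, a = 0 m/s².
Constant speed: t = d/v = 59/4.00 = 14.8 s

Phase 3 (decelerating): v₀ = 4.00 m/s, a = -2.5 m/s².
v = v₀ + at → t = (0 − 4.00) / -2.5 = 1.60 s
v² = v₀² + 2aΔx → Δx = (0² − 4.00²)/(2·-2.5) = 3.20 m
Distance in phase 3 = 3.20 m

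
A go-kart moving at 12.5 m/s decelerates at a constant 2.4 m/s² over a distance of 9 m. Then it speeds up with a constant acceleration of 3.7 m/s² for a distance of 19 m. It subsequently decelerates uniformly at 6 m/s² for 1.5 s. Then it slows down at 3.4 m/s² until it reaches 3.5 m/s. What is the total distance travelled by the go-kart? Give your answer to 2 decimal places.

50.39 m

Phase 1 (decelerating): v₀ = 12.5 m/s, a = -2.4 m/s².
v² = v₀² + 2aΔx = 12.5² + 2·-2.4·9 = 113 → v = 10.6 m/s
t = (v − v₀)/a = (10.6 − 12.5)/-2.4 = 0.778 s

Phase 2 (accelerating): v₀ = 10.6 m/s, a = 3.7 m/s².
v² = v₀² + 2aΔx = 10.6² + 2·3.7·19 = 254 → v = 15.9 m/s
t = (v − v₀)/a = (15.9 − 10.6)/3.7 = 1.43 s

Phase 3 (decelerating): v₀ = 15.9 m/s, a = -6 m/s².
v = v₀ + at = 15.9 + (-6)(1.5) = 6.93 m/s
Δx = v₀t + ½at² = 15.9·1.5 + 0.5·-6·1.5² = 17.1 m

Phase 4 (decelerating): v₀ = 6.93 m/s, a = -3.4 m/s².
v = v₀ + at → t = (3.5 − 6.93) / -3.4 = 1.01 s
v² = v₀² + 2aΔx → Δx = (3.5² − 6.93²)/(2·-3.4) = 5.25 m
Total distance = 9.00 + 19.0 + 17.1 + 5.25 = 50.4 m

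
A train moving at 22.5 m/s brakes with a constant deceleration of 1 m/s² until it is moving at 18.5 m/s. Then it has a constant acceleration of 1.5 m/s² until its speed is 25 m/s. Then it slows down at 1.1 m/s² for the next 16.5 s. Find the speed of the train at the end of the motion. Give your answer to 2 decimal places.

Phase 1 (decelerating): v₀ = 22.5 m/s, a = -1 m/s².
v = v₀ + at → t = (18.5 − 22.5) / -1 = 4.00 s
v² = v₀² + 2aΔx → Δx = (18.5² − 22.5²)/(2·-1) = 82.0 m

Phase 2 (accelerating): v₀ = 18.5 m/s, a = 1.5 m/s².
v = v₀ + at → t = (25 − 18.5) / 1.5 = 4.33 s
v² = v₀² + 2aΔx → Δx = (25² − 18.5²)/(2·1.5) = 94.2 m

Phase 3 (decelerating): v₀ = 25.0 m/s, a = -1.1 m/s².
v = v₀ + at = 25.0 + (-1.1)(16.5) = 6.85 m/s
Δx = v₀t + ½at² = 25.0·16.5 + 0.5·-1.1·16.5² = 263 m
Final speed = 6.85 m/s

6.85 m/s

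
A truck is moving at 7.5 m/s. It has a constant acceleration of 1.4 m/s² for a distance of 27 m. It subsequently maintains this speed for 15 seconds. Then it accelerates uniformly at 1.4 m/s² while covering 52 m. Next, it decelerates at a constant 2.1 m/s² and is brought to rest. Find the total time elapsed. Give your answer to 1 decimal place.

Phase 1 (accelerating): v₀ = 7.50 m/s, a = 1.4 m/s².
v² = v₀² + 2aΔx = 7.50² + 2·1.4·27 = 132 → v = 11.5 m/s
t = (v − v₀)/a = (11.5 − 7.50)/1.4 = 2.84 s

Phase 2 (constant speed): v₀ = 11.5 m/s, a = 0 m/s².
v = v₀ + at = 11.5 + (0)(15) = 11.5 m/s
Δx = v₀t + ½at² = 11.5·15 + 0.5·0·15² = 172 m

Phase 3 (accelerating): v₀ = 11.5 m/s, a = 1.4 m/s².
v² = v₀² + 2aΔx = 11.5² + 2·1.4·52 = 277 → v = 16.7 m/s
t = (v − v₀)/a = (16.7 − 11.5)/1.4 = 3.70 s

Phase 4 (decelerating): v₀ = 16.7 m/s, a = -2.1 m/s².
v = v₀ + at → t = (0 − 16.7) / -2.1 = 7.93 s
v² = v₀² + 2aΔx → Δx = (0² − 16.7²)/(2·-2.1) = 66.1 m
Total time = 2.84 + 15.0 + 3.70 + 7.93 = 29.5 s

29.5 s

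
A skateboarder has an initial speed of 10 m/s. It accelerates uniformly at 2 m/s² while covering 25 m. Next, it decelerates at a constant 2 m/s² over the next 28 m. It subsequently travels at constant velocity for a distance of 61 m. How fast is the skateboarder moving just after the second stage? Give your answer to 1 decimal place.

9.4 m/s

Phase 1 (accelerating): v₀ = 10.0 m/s, a = 2 m/s².
v² = v₀² + 2aΔx = 10.0² + 2·2·25 = 200 → v = 14.1 m/s
t = (v − v₀)/a = (14.1 − 10.0)/2 = 2.07 s

Phase 2 (decelerating): v₀ = 14.1 m/s, a = -2 m/s².
v² = v₀² + 2aΔx = 14.1² + 2·-2·28 = 88.0 → v = 9.38 m/s
t = (v − v₀)/a = (9.38 − 14.1)/-2 = 2.38 s
Speed at end of phase 2 = 9.38 m/s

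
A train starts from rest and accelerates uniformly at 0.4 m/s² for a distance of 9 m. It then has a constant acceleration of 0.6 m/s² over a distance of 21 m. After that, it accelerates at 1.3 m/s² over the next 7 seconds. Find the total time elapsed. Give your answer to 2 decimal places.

18.72 s

Phase 1 (accelerating): v₀ = 0 m/s, a = 0.4 m/s².
v² = v₀² + 2aΔx = 0² + 2·0.4·9 = 7.20 → v = 2.68 m/s
t = (v − v₀)/a = (2.68 − 0)/0.4 = 6.71 s

Phase 2 (accelerating): v₀ = 2.68 m/s, a = 0.6 m/s².
v² = v₀² + 2aΔx = 2.68² + 2·0.6·21 = 32.4 → v = 5.69 m/s
t = (v − v₀)/a = (5.69 − 2.68)/0.6 = 5.01 s

Phase 3 (accelerating): v₀ = 5.69 m/s, a = 1.3 m/s².
v = v₀ + at = 5.69 + (1.3)(7) = 14.8 m/s
Δx = v₀t + ½at² = 5.69·7 + 0.5·1.3·7² = 71.7 m
Total time = 6.71 + 5.01 + 7.00 = 18.7 s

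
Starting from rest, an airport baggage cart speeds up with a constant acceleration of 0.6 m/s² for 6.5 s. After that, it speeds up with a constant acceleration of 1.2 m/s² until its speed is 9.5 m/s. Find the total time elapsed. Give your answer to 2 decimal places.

Phase 1 (accelerating): v₀ = 0 m/s, a = 0.6 m/s².
v = v₀ + at = 0 + (0.6)(6.5) = 3.90 m/s
Δx = v₀t + ½at² = 0·6.5 + 0.5·0.6·6.5² = 12.7 m

Phase 2 (accelerating): v₀ = 3.90 m/s, a = 1.2 m/s².
v = v₀ + at → t = (9.5 − 3.90) / 1.2 = 4.67 s
v² = v₀² + 2aΔx → Δx = (9.5² − 3.90²)/(2·1.2) = 31.3 m
Total time = 6.50 + 4.67 = 11.2 s

11.17 s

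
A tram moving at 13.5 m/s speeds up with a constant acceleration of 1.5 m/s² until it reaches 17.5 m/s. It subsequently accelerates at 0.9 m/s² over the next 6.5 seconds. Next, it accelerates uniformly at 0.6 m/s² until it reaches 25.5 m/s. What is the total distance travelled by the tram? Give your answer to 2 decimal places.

261.62 m

Phase 1 (accelerating): v₀ = 13.5 m/s, a = 1.5 m/s².
v = v₀ + at → t = (17.5 − 13.5) / 1.5 = 2.67 s
v² = v₀² + 2aΔx → Δx = (17.5² − 13.5²)/(2·1.5) = 41.3 m

Phase 2 (accelerating): v₀ = 17.5 m/s, a = 0.9 m/s².
v = v₀ + at = 17.5 + (0.9)(6.5) = 23.4 m/s
Δx = v₀t + ½at² = 17.5·6.5 + 0.5·0.9·6.5² = 133 m

Phase 3 (accelerating): v₀ = 23.4 m/s, a = 0.6 m/s².
v = v₀ + at → t = (25.5 − 23.4) / 0.6 = 3.58 s
v² = v₀² + 2aΔx → Δx = (25.5² − 23.4²)/(2·0.6) = 87.5 m
Total distance = 41.3 + 133 + 87.5 = 262 m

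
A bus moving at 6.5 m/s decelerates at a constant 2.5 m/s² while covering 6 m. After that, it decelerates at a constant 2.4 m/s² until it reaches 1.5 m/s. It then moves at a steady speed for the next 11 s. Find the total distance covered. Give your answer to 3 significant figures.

24.6 m

Phase 1 (decelerating): v₀ = 6.50 m/s, a = -2.5 m/s².
v² = v₀² + 2aΔx = 6.50² + 2·-2.5·6 = 12.2 → v = 3.50 m/s
t = (v − v₀)/a = (3.50 − 6.50)/-2.5 = 1.20 s

Phase 2 (decelerating): v₀ = 3.50 m/s, a = -2.4 m/s².
v = v₀ + at → t = (1.5 − 3.50) / -2.4 = 0.833 s
v² = v₀² + 2aΔx → Δx = (1.5² − 3.50²)/(2·-2.4) = 2.08 m

Phase 3 (constant speed): v₀ = 1.50 m/s, a = 0 m/s².
v = v₀ + at = 1.50 + (0)(11) = 1.50 m/s
Δx = v₀t + ½at² = 1.50·11 + 0.5·0·11² = 16.5 m
Total distance = 6.00 + 2.08 + 16.5 = 24.6 m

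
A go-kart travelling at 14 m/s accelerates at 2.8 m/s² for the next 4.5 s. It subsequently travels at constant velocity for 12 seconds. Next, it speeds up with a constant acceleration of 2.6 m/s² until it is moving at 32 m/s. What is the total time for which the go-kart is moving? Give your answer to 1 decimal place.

18.6 s

Phase 1 (accelerating): v₀ = 14.0 m/s, a = 2.8 m/s².
v = v₀ + at = 14.0 + (2.8)(4.5) = 26.6 m/s
Δx = v₀t + ½at² = 14.0·4.5 + 0.5·2.8·4.5² = 91.3 m

Phase 2 (constant speed): v₀ = 26.6 m/s, a = 0 m/s².
v = v₀ + at = 26.6 + (0)(12) = 26.6 m/s
Δx = v₀t + ½at² = 26.6·12 + 0.5·0·12² = 319 m

Phase 3 (accelerating): v₀ = 26.6 m/s, a = 2.6 m/s².
v = v₀ + at → t = (32 − 26.6) / 2.6 = 2.08 s
v² = v₀² + 2aΔx → Δx = (32² − 26.6²)/(2·2.6) = 60.9 m
Total time = 4.50 + 12.0 + 2.08 = 18.6 s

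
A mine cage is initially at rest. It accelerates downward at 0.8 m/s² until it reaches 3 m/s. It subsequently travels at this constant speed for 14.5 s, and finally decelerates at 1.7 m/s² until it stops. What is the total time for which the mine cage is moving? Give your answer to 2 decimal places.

20.01 s

Phase 1 (accelerating): v₀ = 0 m/s, a = 0.8 m/s².
v = v₀ + at → t = (3 − 0) / 0.8 = 3.75 s
v² = v₀² + 2aΔx → Δx = (3² − 0²)/(2·0.8) = 5.62 m

Phase 2 (constant speed): v₀ = 3.00 m/s, a = 0 m/s².
v = v₀ + at = 3.00 + (0)(14.5) = 3.00 m/s
Δx = v₀t + ½at² = 3.00·14.5 + 0.5·0·14.5² = 43.5 m

Phase 3 (decelerating): v₀ = 3.00 m/s, a = -1.7 m/s².
v = v₀ + at → t = (0 − 3.00) / -1.7 = 1.76 s
v² = v₀² + 2aΔx → Δx = (0² − 3.00²)/(2·-1.7) = 2.65 m
Total time = 3.75 + 14.5 + 1.76 = 20.0 s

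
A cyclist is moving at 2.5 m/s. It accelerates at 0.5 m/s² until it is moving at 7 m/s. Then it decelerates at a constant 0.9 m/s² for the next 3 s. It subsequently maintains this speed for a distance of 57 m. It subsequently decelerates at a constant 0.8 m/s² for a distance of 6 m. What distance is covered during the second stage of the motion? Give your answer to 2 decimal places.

16.95 m

Phase 1 (accelerating): v₀ = 2.50 m/s, a = 0.5 m/s².
v = v₀ + at → t = (7 − 2.50) / 0.5 = 9.00 s
v² = v₀² + 2aΔx → Δx = (7² − 2.50²)/(2·0.5) = 42.8 m

Phase 2 (decelerating): v₀ = 7.00 m/s, a = -0.9 m/s².
v = v₀ + at = 7.00 + (-0.9)(3) = 4.30 m/s
Δx = v₀t + ½at² = 7.00·3 + 0.5·-0.9·3² = 16.9 m
Distance in phase 2 = 16.9 m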